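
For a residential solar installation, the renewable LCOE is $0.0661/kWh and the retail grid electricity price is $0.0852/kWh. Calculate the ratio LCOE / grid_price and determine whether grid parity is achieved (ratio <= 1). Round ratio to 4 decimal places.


Compare LCOE to grid price:
  LCOE = $0.0661/kWh, Grid price = $0.0852/kWh
  Ratio = LCOE / grid_price = 0.0661 / 0.0852 = 0.7758
  Grid parity achieved (ratio <= 1)? yes

0.7758


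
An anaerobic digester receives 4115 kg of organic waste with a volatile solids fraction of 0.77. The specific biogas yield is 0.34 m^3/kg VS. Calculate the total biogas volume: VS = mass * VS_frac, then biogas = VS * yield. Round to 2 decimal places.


Compute volatile solids:
  VS = mass * VS_fraction = 4115 * 0.77 = 3168.55 kg
Calculate biogas volume:
  Biogas = VS * specific_yield = 3168.55 * 0.34
  Biogas = 1077.31 m^3

1077.31


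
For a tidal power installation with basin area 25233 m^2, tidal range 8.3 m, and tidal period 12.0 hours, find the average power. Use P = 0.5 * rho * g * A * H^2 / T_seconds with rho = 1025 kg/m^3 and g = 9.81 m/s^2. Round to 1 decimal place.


Convert period to seconds: T = 12.0 * 3600 = 43200.0 s
H^2 = 8.3^2 = 68.89
P = 0.5 * rho * g * A * H^2 / T
P = 0.5 * 1025 * 9.81 * 25233 * 68.89 / 43200.0
P = 202303.9 W

202303.9


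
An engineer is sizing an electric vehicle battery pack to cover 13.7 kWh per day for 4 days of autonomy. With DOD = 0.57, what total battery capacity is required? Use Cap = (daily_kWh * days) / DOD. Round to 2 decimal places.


Total energy needed = daily * days = 13.7 * 4 = 54.8 kWh
Account for depth of discharge:
  Cap = total_energy / DOD = 54.8 / 0.57
  Cap = 96.14 kWh

96.14


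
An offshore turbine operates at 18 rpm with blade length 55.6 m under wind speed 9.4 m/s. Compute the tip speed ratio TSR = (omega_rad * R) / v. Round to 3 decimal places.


Convert rotational speed to rad/s:
  omega = 18 * 2 * pi / 60 = 1.885 rad/s
Compute tip speed:
  v_tip = omega * R = 1.885 * 55.6 = 104.804 m/s
Tip speed ratio:
  TSR = v_tip / v_wind = 104.804 / 9.4 = 11.149

11.149


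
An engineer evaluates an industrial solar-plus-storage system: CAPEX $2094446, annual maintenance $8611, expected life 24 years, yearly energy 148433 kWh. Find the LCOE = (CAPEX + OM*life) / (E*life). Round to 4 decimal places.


Total cost = CAPEX + OM * lifetime = 2094446 + 8611 * 24 = 2094446 + 206664 = 2301110
Total generation = annual * lifetime = 148433 * 24 = 3562392 kWh
LCOE = 2301110 / 3562392
LCOE = 0.6459 $/kWh

0.6459


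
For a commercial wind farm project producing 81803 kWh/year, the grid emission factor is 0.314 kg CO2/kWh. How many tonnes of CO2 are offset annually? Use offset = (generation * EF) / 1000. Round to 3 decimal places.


CO2 offset in kg = generation * emission_factor
CO2 offset = 81803 * 0.314 = 25686.14 kg
Convert to tonnes:
  CO2 offset = 25686.14 / 1000 = 25.686 tonnes

25.686


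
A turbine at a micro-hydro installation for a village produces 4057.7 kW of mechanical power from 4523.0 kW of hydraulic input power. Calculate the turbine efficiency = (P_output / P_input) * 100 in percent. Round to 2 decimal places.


Turbine efficiency = (output power / input power) * 100
eta = (4057.7 / 4523.0) * 100
eta = 89.71%

89.71


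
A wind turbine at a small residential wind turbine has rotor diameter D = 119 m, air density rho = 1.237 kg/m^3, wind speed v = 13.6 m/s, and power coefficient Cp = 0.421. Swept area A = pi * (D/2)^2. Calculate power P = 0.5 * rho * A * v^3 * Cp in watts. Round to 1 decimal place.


Step 1 -- Compute swept area:
  A = pi * (D/2)^2 = pi * (119/2)^2 = 11122.02 m^2
Step 2 -- Apply wind power equation:
  P = 0.5 * rho * A * v^3 * Cp
  v^3 = 13.6^3 = 2515.456
  P = 0.5 * 1.237 * 11122.02 * 2515.456 * 0.421
  P = 7284878.8 W

7284878.8


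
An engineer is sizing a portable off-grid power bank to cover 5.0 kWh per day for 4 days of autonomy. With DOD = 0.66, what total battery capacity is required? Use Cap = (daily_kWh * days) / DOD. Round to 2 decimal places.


Total energy needed = daily * days = 5.0 * 4 = 20.0 kWh
Account for depth of discharge:
  Cap = total_energy / DOD = 20.0 / 0.66
  Cap = 30.30 kWh

30.30


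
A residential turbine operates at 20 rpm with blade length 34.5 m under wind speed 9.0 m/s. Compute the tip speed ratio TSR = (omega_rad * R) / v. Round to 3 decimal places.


Convert rotational speed to rad/s:
  omega = 20 * 2 * pi / 60 = 2.0944 rad/s
Compute tip speed:
  v_tip = omega * R = 2.0944 * 34.5 = 72.257 m/s
Tip speed ratio:
  TSR = v_tip / v_wind = 72.257 / 9.0 = 8.029

8.029


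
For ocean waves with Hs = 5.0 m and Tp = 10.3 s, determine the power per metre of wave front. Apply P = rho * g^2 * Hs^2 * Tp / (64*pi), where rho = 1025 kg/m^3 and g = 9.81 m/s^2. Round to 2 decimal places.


Apply wave power formula:
  g^2 = 9.81^2 = 96.2361
  Hs^2 = 5.0^2 = 25.0
  Numerator = rho * g^2 * Hs^2 * Tp = 1025 * 96.2361 * 25.0 * 10.3 = 25400315.64
  Denominator = 64 * pi = 201.0619
  P = 25400315.64 / 201.0619 = 126330.81 W/m

126330.81


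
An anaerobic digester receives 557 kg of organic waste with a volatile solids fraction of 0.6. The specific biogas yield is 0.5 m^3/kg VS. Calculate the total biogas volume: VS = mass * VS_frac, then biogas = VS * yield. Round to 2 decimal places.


Compute volatile solids:
  VS = mass * VS_fraction = 557 * 0.6 = 334.2 kg
Calculate biogas volume:
  Biogas = VS * specific_yield = 334.2 * 0.5
  Biogas = 167.10 m^3

167.10


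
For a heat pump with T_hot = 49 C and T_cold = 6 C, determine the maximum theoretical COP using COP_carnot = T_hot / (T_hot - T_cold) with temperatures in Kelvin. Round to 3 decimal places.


Convert to Kelvin:
  T_hot = 49 + 273.15 = 322.15 K
  T_cold = 6 + 273.15 = 279.15 K
Apply Carnot COP formula:
  COP = T_hot_K / (T_hot_K - T_cold_K) = 322.15 / 43.0
  COP = 7.492

7.492


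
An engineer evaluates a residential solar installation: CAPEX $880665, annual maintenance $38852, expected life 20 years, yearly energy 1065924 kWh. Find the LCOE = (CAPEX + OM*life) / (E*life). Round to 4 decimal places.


Total cost = CAPEX + OM * lifetime = 880665 + 38852 * 20 = 880665 + 777040 = 1657705
Total generation = annual * lifetime = 1065924 * 20 = 21318480 kWh
LCOE = 1657705 / 21318480
LCOE = 0.0778 $/kWh

0.0778


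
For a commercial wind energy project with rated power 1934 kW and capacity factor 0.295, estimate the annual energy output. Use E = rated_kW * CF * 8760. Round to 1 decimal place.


Annual energy = rated_kW * capacity_factor * hours_per_year
Given: P_rated = 1934 kW, CF = 0.295, hours = 8760
E = 1934 * 0.295 * 8760
E = 4997842.8 kWh

4997842.8


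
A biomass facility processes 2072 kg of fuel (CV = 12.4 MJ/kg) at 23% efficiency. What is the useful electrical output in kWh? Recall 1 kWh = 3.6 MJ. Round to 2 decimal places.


Total energy = mass * CV = 2072 * 12.4 = 25692.8 MJ
Useful energy = total * eta = 25692.8 * 0.23 = 5909.34 MJ
Convert to kWh: 5909.34 / 3.6
Useful energy = 1641.48 kWh

1641.48


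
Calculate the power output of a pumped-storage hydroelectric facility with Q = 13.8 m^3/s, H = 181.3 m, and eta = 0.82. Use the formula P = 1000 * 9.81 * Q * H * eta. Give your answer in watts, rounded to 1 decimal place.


Apply the hydropower formula P = rho * g * Q * H * eta
rho * g = 1000 * 9.81 = 9810.0
P = 9810.0 * 13.8 * 181.3 * 0.82
P = 20126105.7 W

20126105.7


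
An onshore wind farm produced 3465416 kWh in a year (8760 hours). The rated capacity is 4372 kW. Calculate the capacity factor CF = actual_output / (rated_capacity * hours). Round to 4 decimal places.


Capacity factor = actual output / maximum possible output
Maximum possible = rated * hours = 4372 * 8760 = 38298720 kWh
CF = 3465416 / 38298720
CF = 0.0905

0.0905


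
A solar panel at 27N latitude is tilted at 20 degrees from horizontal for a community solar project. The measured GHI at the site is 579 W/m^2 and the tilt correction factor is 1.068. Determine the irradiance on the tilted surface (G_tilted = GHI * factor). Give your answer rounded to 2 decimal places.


Identify the given values:
  GHI = 579 W/m^2, tilt correction factor = 1.068
Apply the formula G_tilted = GHI * factor:
  G_tilted = 579 * 1.068
  G_tilted = 618.37 W/m^2

618.37


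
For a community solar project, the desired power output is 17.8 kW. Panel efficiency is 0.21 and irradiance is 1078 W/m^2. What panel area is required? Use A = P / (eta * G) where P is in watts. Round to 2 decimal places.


Convert target power to watts: P = 17.8 * 1000 = 17800.0 W
Compute denominator: eta * G = 0.21 * 1078 = 226.38
Required area A = P / (eta * G) = 17800.0 / 226.38
A = 78.63 m^2

78.63


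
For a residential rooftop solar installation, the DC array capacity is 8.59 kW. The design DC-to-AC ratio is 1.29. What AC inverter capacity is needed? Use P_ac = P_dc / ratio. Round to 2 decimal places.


The inverter AC capacity is determined by the DC/AC ratio.
Given: P_dc = 8.59 kW, DC/AC ratio = 1.29
P_ac = P_dc / ratio = 8.59 / 1.29
P_ac = 6.66 kW

6.66


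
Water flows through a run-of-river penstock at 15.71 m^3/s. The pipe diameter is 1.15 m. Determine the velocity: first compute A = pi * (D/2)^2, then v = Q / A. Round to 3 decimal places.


Compute pipe cross-sectional area:
  A = pi * (D/2)^2 = pi * (1.15/2)^2 = 1.0387 m^2
Calculate velocity:
  v = Q / A = 15.71 / 1.0387
  v = 15.125 m/s

15.125


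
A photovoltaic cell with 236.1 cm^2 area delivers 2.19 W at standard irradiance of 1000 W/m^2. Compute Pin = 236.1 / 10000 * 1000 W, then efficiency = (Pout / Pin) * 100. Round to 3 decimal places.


First compute the input power:
  Pin = area_cm2 / 10000 * G = 236.1 / 10000 * 1000 = 23.61 W
Then compute efficiency:
  Efficiency = (Pout / Pin) * 100 = (2.19 / 23.61) * 100
  Efficiency = 9.276%

9.276


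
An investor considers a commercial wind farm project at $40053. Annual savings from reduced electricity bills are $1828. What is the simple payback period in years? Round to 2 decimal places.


Simple payback period = initial cost / annual savings
Payback = 40053 / 1828
Payback = 21.91 years

21.91


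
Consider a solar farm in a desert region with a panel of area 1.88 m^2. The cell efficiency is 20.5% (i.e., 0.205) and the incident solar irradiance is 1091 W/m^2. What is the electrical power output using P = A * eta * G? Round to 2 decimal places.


Use the solar power formula P = A * eta * G.
Given: A = 1.88 m^2, eta = 0.205, G = 1091 W/m^2
P = 1.88 * 0.205 * 1091
P = 420.47 W

420.47


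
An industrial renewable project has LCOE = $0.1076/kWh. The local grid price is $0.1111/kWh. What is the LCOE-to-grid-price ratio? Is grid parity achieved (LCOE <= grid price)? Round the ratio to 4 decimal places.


Compare LCOE to grid price:
  LCOE = $0.1076/kWh, Grid price = $0.1111/kWh
  Ratio = LCOE / grid_price = 0.1076 / 0.1111 = 0.9685
  Grid parity achieved (ratio <= 1)? yes

0.9685


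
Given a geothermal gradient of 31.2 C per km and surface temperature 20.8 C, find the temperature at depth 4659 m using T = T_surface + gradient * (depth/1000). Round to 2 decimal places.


Convert depth to km: 4659 / 1000 = 4.659 km
Temperature increase = gradient * depth_km = 31.2 * 4.659 = 145.36 C
Temperature at depth = T_surface + delta_T = 20.8 + 145.36
T = 166.16 C

166.16


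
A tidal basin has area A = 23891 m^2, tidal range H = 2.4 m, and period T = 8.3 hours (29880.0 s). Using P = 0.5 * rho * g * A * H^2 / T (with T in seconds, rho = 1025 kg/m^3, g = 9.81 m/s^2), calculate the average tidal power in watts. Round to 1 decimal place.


Convert period to seconds: T = 8.3 * 3600 = 29880.0 s
H^2 = 2.4^2 = 5.76
P = 0.5 * rho * g * A * H^2 / T
P = 0.5 * 1025 * 9.81 * 23891 * 5.76 / 29880.0
P = 23154.7 W

23154.7


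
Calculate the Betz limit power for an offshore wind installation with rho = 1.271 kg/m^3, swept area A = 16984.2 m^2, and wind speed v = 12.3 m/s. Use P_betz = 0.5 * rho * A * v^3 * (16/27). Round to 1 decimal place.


The Betz coefficient Cp_max = 16/27 = 0.5926
v^3 = 12.3^3 = 1860.867
P_betz = 0.5 * rho * A * v^3 * Cp_max
P_betz = 0.5 * 1.271 * 16984.2 * 1860.867 * 0.5926
P_betz = 11902335.9 W

11902335.9


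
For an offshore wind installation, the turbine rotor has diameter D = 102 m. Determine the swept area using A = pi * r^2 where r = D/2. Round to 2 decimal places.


Compute the rotor radius:
  r = D / 2 = 102 / 2 = 51.0 m
Calculate swept area:
  A = pi * r^2 = pi * 51.0^2
  A = 8171.28 m^2

8171.28


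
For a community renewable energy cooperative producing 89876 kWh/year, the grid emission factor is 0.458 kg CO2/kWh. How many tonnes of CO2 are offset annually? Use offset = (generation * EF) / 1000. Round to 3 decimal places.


CO2 offset in kg = generation * emission_factor
CO2 offset = 89876 * 0.458 = 41163.21 kg
Convert to tonnes:
  CO2 offset = 41163.21 / 1000 = 41.163 tonnes

41.163


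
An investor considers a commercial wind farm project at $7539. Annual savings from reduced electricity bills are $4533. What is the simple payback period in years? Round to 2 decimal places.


Simple payback period = initial cost / annual savings
Payback = 7539 / 4533
Payback = 1.66 years

1.66


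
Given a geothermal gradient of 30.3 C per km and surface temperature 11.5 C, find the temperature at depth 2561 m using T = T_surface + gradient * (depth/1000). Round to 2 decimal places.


Convert depth to km: 2561 / 1000 = 2.561 km
Temperature increase = gradient * depth_km = 30.3 * 2.561 = 77.6 C
Temperature at depth = T_surface + delta_T = 11.5 + 77.6
T = 89.10 C

89.10


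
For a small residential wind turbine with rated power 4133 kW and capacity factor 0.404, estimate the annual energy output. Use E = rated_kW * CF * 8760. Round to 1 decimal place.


Annual energy = rated_kW * capacity_factor * hours_per_year
Given: P_rated = 4133 kW, CF = 0.404, hours = 8760
E = 4133 * 0.404 * 8760
E = 14626852.3 kWh

14626852.3


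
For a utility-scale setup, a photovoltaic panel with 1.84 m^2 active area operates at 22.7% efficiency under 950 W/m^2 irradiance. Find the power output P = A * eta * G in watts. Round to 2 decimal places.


Use the solar power formula P = A * eta * G.
Given: A = 1.84 m^2, eta = 0.227, G = 950 W/m^2
P = 1.84 * 0.227 * 950
P = 396.80 W

396.80


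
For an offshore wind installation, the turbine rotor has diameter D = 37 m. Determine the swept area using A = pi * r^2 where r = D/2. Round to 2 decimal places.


Compute the rotor radius:
  r = D / 2 = 37 / 2 = 18.5 m
Calculate swept area:
  A = pi * r^2 = pi * 18.5^2
  A = 1075.21 m^2

1075.21


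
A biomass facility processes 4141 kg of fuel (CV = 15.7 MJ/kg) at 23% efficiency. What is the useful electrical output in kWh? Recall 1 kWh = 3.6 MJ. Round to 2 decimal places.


Total energy = mass * CV = 4141 * 15.7 = 65013.7 MJ
Useful energy = total * eta = 65013.7 * 0.23 = 14953.15 MJ
Convert to kWh: 14953.15 / 3.6
Useful energy = 4153.65 kWh

4153.65


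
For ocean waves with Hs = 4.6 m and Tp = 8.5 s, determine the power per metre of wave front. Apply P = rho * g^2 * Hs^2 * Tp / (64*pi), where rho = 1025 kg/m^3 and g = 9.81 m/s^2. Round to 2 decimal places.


Apply wave power formula:
  g^2 = 9.81^2 = 96.2361
  Hs^2 = 4.6^2 = 21.16
  Numerator = rho * g^2 * Hs^2 * Tp = 1025 * 96.2361 * 21.16 * 8.5 = 17741750.57
  Denominator = 64 * pi = 201.0619
  P = 17741750.57 / 201.0619 = 88240.23 W/m

88240.23


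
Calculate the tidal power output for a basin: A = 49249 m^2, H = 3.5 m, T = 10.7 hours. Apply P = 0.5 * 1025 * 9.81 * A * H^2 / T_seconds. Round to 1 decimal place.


Convert period to seconds: T = 10.7 * 3600 = 38520.0 s
H^2 = 3.5^2 = 12.25
P = 0.5 * rho * g * A * H^2 / T
P = 0.5 * 1025 * 9.81 * 49249 * 12.25 / 38520.0
P = 78742.7 W

78742.7


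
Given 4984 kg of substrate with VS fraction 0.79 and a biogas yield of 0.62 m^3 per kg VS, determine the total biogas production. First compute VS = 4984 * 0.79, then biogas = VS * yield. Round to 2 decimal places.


Compute volatile solids:
  VS = mass * VS_fraction = 4984 * 0.79 = 3937.36 kg
Calculate biogas volume:
  Biogas = VS * specific_yield = 3937.36 * 0.62
  Biogas = 2441.16 m^3

2441.16


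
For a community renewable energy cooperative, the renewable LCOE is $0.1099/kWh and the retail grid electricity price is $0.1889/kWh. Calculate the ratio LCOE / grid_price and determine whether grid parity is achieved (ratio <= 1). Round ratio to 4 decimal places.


Compare LCOE to grid price:
  LCOE = $0.1099/kWh, Grid price = $0.1889/kWh
  Ratio = LCOE / grid_price = 0.1099 / 0.1889 = 0.5818
  Grid parity achieved (ratio <= 1)? yes

0.5818


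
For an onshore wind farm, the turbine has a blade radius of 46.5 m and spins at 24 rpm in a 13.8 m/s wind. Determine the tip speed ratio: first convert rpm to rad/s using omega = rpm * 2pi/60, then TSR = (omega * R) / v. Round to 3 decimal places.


Convert rotational speed to rad/s:
  omega = 24 * 2 * pi / 60 = 2.5133 rad/s
Compute tip speed:
  v_tip = omega * R = 2.5133 * 46.5 = 116.867 m/s
Tip speed ratio:
  TSR = v_tip / v_wind = 116.867 / 13.8 = 8.469

8.469


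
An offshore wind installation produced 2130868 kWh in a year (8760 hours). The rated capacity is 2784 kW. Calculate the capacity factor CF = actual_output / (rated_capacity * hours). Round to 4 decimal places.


Capacity factor = actual output / maximum possible output
Maximum possible = rated * hours = 2784 * 8760 = 24387840 kWh
CF = 2130868 / 24387840
CF = 0.0874

0.0874


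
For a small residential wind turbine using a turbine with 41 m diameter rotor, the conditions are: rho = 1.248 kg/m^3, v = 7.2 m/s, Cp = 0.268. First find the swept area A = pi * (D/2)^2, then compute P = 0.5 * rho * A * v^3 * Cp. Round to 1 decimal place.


Step 1 -- Compute swept area:
  A = pi * (D/2)^2 = pi * (41/2)^2 = 1320.25 m^2
Step 2 -- Apply wind power equation:
  P = 0.5 * rho * A * v^3 * Cp
  v^3 = 7.2^3 = 373.248
  P = 0.5 * 1.248 * 1320.25 * 373.248 * 0.268
  P = 82409.0 W

82409.0


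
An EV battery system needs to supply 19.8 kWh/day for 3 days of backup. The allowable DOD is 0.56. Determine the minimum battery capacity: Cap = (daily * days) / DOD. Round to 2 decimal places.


Total energy needed = daily * days = 19.8 * 3 = 59.4 kWh
Account for depth of discharge:
  Cap = total_energy / DOD = 59.4 / 0.56
  Cap = 106.07 kWh

106.07


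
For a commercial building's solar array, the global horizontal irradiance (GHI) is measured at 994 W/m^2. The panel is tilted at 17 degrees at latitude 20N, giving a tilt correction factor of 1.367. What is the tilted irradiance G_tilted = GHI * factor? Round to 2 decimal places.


Identify the given values:
  GHI = 994 W/m^2, tilt correction factor = 1.367
Apply the formula G_tilted = GHI * factor:
  G_tilted = 994 * 1.367
  G_tilted = 1358.80 W/m^2

1358.80


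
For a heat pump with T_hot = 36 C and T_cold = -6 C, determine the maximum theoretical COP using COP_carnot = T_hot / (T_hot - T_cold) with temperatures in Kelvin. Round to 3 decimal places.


Convert to Kelvin:
  T_hot = 36 + 273.15 = 309.15 K
  T_cold = -6 + 273.15 = 267.15 K
Apply Carnot COP formula:
  COP = T_hot_K / (T_hot_K - T_cold_K) = 309.15 / 42.0
  COP = 7.361

7.361


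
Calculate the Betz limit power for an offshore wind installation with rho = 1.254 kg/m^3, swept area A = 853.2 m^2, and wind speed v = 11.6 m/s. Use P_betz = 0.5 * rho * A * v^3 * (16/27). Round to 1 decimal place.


The Betz coefficient Cp_max = 16/27 = 0.5926
v^3 = 11.6^3 = 1560.896
P_betz = 0.5 * rho * A * v^3 * Cp_max
P_betz = 0.5 * 1.254 * 853.2 * 1560.896 * 0.5926
P_betz = 494821.5 W

494821.5


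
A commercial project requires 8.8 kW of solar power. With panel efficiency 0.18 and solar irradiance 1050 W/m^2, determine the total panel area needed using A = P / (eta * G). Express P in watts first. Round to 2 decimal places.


Convert target power to watts: P = 8.8 * 1000 = 8800.0 W
Compute denominator: eta * G = 0.18 * 1050 = 189.0
Required area A = P / (eta * G) = 8800.0 / 189.0
A = 46.56 m^2

46.56


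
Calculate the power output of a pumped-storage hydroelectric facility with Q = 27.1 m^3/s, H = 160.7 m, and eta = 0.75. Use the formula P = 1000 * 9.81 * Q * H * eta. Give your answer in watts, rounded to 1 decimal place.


Apply the hydropower formula P = rho * g * Q * H * eta
rho * g = 1000 * 9.81 = 9810.0
P = 9810.0 * 27.1 * 160.7 * 0.75
P = 32041691.8 W

32041691.8


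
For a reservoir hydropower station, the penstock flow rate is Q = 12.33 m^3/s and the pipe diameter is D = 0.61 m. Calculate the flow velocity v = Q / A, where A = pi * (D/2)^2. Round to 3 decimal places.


Compute pipe cross-sectional area:
  A = pi * (D/2)^2 = pi * (0.61/2)^2 = 0.2922 m^2
Calculate velocity:
  v = Q / A = 12.33 / 0.2922
  v = 42.190 m/s

42.190


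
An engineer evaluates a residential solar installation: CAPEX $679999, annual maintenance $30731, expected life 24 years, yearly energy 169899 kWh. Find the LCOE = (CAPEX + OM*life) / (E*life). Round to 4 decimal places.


Total cost = CAPEX + OM * lifetime = 679999 + 30731 * 24 = 679999 + 737544 = 1417543
Total generation = annual * lifetime = 169899 * 24 = 4077576 kWh
LCOE = 1417543 / 4077576
LCOE = 0.3476 $/kWh

0.3476


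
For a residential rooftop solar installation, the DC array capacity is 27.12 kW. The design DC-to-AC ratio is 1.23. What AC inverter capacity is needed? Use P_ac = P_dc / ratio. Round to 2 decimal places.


The inverter AC capacity is determined by the DC/AC ratio.
Given: P_dc = 27.12 kW, DC/AC ratio = 1.23
P_ac = P_dc / ratio = 27.12 / 1.23
P_ac = 22.05 kW

22.05


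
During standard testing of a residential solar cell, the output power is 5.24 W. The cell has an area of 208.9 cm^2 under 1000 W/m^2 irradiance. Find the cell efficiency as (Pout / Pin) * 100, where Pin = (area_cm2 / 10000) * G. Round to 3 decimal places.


First compute the input power:
  Pin = area_cm2 / 10000 * G = 208.9 / 10000 * 1000 = 20.89 W
Then compute efficiency:
  Efficiency = (Pout / Pin) * 100 = (5.24 / 20.89) * 100
  Efficiency = 25.084%

25.084


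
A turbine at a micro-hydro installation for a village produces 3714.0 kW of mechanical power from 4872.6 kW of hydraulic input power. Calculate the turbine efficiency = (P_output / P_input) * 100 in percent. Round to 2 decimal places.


Turbine efficiency = (output power / input power) * 100
eta = (3714.0 / 4872.6) * 100
eta = 76.22%

76.22


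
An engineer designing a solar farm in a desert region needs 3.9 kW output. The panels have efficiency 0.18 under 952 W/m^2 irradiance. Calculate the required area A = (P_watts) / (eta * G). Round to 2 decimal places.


Convert target power to watts: P = 3.9 * 1000 = 3900.0 W
Compute denominator: eta * G = 0.18 * 952 = 171.36
Required area A = P / (eta * G) = 3900.0 / 171.36
A = 22.76 m^2

22.76


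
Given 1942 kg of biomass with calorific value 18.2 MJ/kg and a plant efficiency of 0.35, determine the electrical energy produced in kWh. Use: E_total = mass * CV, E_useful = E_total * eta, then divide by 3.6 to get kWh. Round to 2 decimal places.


Total energy = mass * CV = 1942 * 18.2 = 35344.4 MJ
Useful energy = total * eta = 35344.4 * 0.35 = 12370.54 MJ
Convert to kWh: 12370.54 / 3.6
Useful energy = 3436.26 kWh

3436.26


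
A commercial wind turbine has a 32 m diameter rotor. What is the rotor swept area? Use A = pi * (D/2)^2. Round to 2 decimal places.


Compute the rotor radius:
  r = D / 2 = 32 / 2 = 16.0 m
Calculate swept area:
  A = pi * r^2 = pi * 16.0^2
  A = 804.25 m^2

804.25


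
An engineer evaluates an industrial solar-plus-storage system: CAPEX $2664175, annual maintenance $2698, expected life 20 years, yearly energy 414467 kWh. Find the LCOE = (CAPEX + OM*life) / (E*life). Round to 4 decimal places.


Total cost = CAPEX + OM * lifetime = 2664175 + 2698 * 20 = 2664175 + 53960 = 2718135
Total generation = annual * lifetime = 414467 * 20 = 8289340 kWh
LCOE = 2718135 / 8289340
LCOE = 0.3279 $/kWh

0.3279


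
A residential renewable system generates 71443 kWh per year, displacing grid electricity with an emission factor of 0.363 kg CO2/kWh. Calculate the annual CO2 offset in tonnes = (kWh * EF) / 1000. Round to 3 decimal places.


CO2 offset in kg = generation * emission_factor
CO2 offset = 71443 * 0.363 = 25933.81 kg
Convert to tonnes:
  CO2 offset = 25933.81 / 1000 = 25.934 tonnes

25.934


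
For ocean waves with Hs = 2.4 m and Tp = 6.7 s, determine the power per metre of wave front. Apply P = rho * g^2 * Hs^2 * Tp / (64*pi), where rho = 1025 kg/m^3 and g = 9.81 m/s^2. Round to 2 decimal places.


Apply wave power formula:
  g^2 = 9.81^2 = 96.2361
  Hs^2 = 2.4^2 = 5.76
  Numerator = rho * g^2 * Hs^2 * Tp = 1025 * 96.2361 * 5.76 * 6.7 = 3806792.16
  Denominator = 64 * pi = 201.0619
  P = 3806792.16 / 201.0619 = 18933.43 W/m

18933.43


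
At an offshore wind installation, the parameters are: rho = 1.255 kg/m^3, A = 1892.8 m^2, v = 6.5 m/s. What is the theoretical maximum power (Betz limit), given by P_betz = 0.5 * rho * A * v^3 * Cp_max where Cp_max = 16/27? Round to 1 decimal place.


The Betz coefficient Cp_max = 16/27 = 0.5926
v^3 = 6.5^3 = 274.625
P_betz = 0.5 * rho * A * v^3 * Cp_max
P_betz = 0.5 * 1.255 * 1892.8 * 274.625 * 0.5926
P_betz = 193292.4 W

193292.4


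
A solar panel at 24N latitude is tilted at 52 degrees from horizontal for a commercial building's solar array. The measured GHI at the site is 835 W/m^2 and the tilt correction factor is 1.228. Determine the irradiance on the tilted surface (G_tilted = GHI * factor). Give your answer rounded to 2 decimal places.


Identify the given values:
  GHI = 835 W/m^2, tilt correction factor = 1.228
Apply the formula G_tilted = GHI * factor:
  G_tilted = 835 * 1.228
  G_tilted = 1025.38 W/m^2

1025.38


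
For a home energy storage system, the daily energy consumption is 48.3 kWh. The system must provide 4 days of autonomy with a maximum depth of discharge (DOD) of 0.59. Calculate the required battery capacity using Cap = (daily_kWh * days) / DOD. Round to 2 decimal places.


Total energy needed = daily * days = 48.3 * 4 = 193.2 kWh
Account for depth of discharge:
  Cap = total_energy / DOD = 193.2 / 0.59
  Cap = 327.46 kWh

327.46


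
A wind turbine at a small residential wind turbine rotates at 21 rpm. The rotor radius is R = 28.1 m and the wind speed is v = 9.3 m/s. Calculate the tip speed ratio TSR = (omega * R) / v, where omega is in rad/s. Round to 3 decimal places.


Convert rotational speed to rad/s:
  omega = 21 * 2 * pi / 60 = 2.1991 rad/s
Compute tip speed:
  v_tip = omega * R = 2.1991 * 28.1 = 61.795 m/s
Tip speed ratio:
  TSR = v_tip / v_wind = 61.795 / 9.3 = 6.645

6.645


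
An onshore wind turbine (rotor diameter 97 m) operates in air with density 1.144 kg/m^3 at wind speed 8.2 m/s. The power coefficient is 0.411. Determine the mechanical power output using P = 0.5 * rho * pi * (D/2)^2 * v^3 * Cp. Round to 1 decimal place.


Step 1 -- Compute swept area:
  A = pi * (D/2)^2 = pi * (97/2)^2 = 7389.81 m^2
Step 2 -- Apply wind power equation:
  P = 0.5 * rho * A * v^3 * Cp
  v^3 = 8.2^3 = 551.368
  P = 0.5 * 1.144 * 7389.81 * 551.368 * 0.411
  P = 957883.6 W

957883.6


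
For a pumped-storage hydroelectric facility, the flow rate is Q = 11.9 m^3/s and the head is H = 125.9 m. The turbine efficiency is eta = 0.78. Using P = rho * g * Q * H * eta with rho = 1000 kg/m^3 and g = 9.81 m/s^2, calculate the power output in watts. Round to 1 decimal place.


Apply the hydropower formula P = rho * g * Q * H * eta
rho * g = 1000 * 9.81 = 9810.0
P = 9810.0 * 11.9 * 125.9 * 0.78
P = 11464003.3 W

11464003.3


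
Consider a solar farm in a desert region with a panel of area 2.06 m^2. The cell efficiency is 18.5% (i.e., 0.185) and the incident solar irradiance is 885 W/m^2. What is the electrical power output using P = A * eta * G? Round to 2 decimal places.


Use the solar power formula P = A * eta * G.
Given: A = 2.06 m^2, eta = 0.185, G = 885 W/m^2
P = 2.06 * 0.185 * 885
P = 337.27 W

337.27


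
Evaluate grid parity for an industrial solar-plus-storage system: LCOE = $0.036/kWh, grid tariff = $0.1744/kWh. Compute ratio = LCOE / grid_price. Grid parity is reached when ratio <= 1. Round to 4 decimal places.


Compare LCOE to grid price:
  LCOE = $0.036/kWh, Grid price = $0.1744/kWh
  Ratio = LCOE / grid_price = 0.036 / 0.1744 = 0.2064
  Grid parity achieved (ratio <= 1)? yes

0.2064


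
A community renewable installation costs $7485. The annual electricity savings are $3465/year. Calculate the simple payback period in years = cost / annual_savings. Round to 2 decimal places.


Simple payback period = initial cost / annual savings
Payback = 7485 / 3465
Payback = 2.16 years

2.16


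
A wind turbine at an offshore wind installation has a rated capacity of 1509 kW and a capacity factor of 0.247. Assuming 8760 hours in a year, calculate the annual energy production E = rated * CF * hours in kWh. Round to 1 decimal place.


Annual energy = rated_kW * capacity_factor * hours_per_year
Given: P_rated = 1509 kW, CF = 0.247, hours = 8760
E = 1509 * 0.247 * 8760
E = 3265053.5 kWh

3265053.5


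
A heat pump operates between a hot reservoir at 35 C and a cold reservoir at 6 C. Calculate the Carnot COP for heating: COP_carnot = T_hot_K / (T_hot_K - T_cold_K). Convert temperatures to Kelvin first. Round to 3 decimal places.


Convert to Kelvin:
  T_hot = 35 + 273.15 = 308.15 K
  T_cold = 6 + 273.15 = 279.15 K
Apply Carnot COP formula:
  COP = T_hot_K / (T_hot_K - T_cold_K) = 308.15 / 29.0
  COP = 10.626

10.626


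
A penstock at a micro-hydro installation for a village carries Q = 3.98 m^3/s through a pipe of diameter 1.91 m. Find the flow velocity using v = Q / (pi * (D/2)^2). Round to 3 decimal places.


Compute pipe cross-sectional area:
  A = pi * (D/2)^2 = pi * (1.91/2)^2 = 2.8652 m^2
Calculate velocity:
  v = Q / A = 3.98 / 2.8652
  v = 1.389 m/s

1.389


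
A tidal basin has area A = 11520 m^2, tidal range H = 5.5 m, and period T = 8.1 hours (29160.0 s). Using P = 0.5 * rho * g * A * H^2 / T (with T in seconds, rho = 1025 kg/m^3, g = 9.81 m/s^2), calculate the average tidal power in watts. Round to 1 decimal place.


Convert period to seconds: T = 8.1 * 3600 = 29160.0 s
H^2 = 5.5^2 = 30.25
P = 0.5 * rho * g * A * H^2 / T
P = 0.5 * 1025 * 9.81 * 11520 * 30.25 / 29160.0
P = 60083.2 W

60083.2


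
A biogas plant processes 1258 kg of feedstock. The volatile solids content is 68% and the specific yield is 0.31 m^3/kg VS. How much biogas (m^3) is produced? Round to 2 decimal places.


Compute volatile solids:
  VS = mass * VS_fraction = 1258 * 0.68 = 855.44 kg
Calculate biogas volume:
  Biogas = VS * specific_yield = 855.44 * 0.31
  Biogas = 265.19 m^3

265.19


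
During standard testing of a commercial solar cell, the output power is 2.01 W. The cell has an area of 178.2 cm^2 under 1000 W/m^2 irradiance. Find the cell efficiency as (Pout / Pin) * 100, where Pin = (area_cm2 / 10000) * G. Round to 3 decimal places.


First compute the input power:
  Pin = area_cm2 / 10000 * G = 178.2 / 10000 * 1000 = 17.82 W
Then compute efficiency:
  Efficiency = (Pout / Pin) * 100 = (2.01 / 17.82) * 100
  Efficiency = 11.279%

11.279


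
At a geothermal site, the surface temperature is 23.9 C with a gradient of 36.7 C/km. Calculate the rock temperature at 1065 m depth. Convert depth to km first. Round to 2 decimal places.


Convert depth to km: 1065 / 1000 = 1.065 km
Temperature increase = gradient * depth_km = 36.7 * 1.065 = 39.09 C
Temperature at depth = T_surface + delta_T = 23.9 + 39.09
T = 62.99 C

62.99


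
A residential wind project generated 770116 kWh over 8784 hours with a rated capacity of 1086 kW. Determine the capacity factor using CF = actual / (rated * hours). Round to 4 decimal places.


Capacity factor = actual output / maximum possible output
Maximum possible = rated * hours = 1086 * 8784 = 9539424 kWh
CF = 770116 / 9539424
CF = 0.0807

0.0807


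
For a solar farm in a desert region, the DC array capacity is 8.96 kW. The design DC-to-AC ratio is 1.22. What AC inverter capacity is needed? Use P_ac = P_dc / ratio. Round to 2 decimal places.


The inverter AC capacity is determined by the DC/AC ratio.
Given: P_dc = 8.96 kW, DC/AC ratio = 1.22
P_ac = P_dc / ratio = 8.96 / 1.22
P_ac = 7.34 kW

7.34


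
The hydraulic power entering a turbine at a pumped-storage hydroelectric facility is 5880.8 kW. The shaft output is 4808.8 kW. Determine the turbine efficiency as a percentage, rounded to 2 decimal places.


Turbine efficiency = (output power / input power) * 100
eta = (4808.8 / 5880.8) * 100
eta = 81.77%

81.77


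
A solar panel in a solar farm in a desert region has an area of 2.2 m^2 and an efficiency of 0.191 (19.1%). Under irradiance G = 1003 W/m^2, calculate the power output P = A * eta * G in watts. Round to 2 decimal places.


Use the solar power formula P = A * eta * G.
Given: A = 2.2 m^2, eta = 0.191, G = 1003 W/m^2
P = 2.2 * 0.191 * 1003
P = 421.46 W

421.46


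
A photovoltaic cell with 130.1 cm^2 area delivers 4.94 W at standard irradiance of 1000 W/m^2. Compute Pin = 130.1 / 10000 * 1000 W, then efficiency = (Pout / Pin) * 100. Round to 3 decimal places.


First compute the input power:
  Pin = area_cm2 / 10000 * G = 130.1 / 10000 * 1000 = 13.01 W
Then compute efficiency:
  Efficiency = (Pout / Pin) * 100 = (4.94 / 13.01) * 100
  Efficiency = 37.971%

37.971


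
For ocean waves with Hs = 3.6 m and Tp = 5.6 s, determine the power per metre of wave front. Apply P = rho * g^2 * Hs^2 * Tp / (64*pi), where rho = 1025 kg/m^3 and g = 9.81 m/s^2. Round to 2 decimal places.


Apply wave power formula:
  g^2 = 9.81^2 = 96.2361
  Hs^2 = 3.6^2 = 12.96
  Numerator = rho * g^2 * Hs^2 * Tp = 1025 * 96.2361 * 12.96 * 5.6 = 7159041.97
  Denominator = 64 * pi = 201.0619
  P = 7159041.97 / 201.0619 = 35606.15 W/m

35606.15


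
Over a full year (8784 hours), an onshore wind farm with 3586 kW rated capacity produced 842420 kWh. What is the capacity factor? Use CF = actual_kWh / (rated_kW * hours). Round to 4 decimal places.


Capacity factor = actual output / maximum possible output
Maximum possible = rated * hours = 3586 * 8784 = 31499424 kWh
CF = 842420 / 31499424
CF = 0.0267

0.0267


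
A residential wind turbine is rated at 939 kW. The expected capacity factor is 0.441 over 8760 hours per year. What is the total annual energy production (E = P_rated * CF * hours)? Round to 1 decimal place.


Annual energy = rated_kW * capacity_factor * hours_per_year
Given: P_rated = 939 kW, CF = 0.441, hours = 8760
E = 939 * 0.441 * 8760
E = 3627507.2 kWh

3627507.2


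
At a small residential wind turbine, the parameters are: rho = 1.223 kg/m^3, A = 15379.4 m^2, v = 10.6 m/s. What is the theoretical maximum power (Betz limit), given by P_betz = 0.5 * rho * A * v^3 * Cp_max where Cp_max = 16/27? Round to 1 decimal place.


The Betz coefficient Cp_max = 16/27 = 0.5926
v^3 = 10.6^3 = 1191.016
P_betz = 0.5 * rho * A * v^3 * Cp_max
P_betz = 0.5 * 1.223 * 15379.4 * 1191.016 * 0.5926
P_betz = 6637578.5 W

6637578.5


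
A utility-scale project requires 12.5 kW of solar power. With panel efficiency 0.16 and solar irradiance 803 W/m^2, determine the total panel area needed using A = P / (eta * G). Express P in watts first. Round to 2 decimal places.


Convert target power to watts: P = 12.5 * 1000 = 12500.0 W
Compute denominator: eta * G = 0.16 * 803 = 128.48
Required area A = P / (eta * G) = 12500.0 / 128.48
A = 97.29 m^2

97.29


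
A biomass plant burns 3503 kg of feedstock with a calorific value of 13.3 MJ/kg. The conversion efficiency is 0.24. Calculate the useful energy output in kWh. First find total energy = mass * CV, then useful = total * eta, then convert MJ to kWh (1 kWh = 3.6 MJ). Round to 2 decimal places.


Total energy = mass * CV = 3503 * 13.3 = 46589.9 MJ
Useful energy = total * eta = 46589.9 * 0.24 = 11181.58 MJ
Convert to kWh: 11181.58 / 3.6
Useful energy = 3105.99 kWh

3105.99


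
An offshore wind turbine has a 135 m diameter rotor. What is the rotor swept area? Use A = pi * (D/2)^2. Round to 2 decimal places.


Compute the rotor radius:
  r = D / 2 = 135 / 2 = 67.5 m
Calculate swept area:
  A = pi * r^2 = pi * 67.5^2
  A = 14313.88 m^2

14313.88


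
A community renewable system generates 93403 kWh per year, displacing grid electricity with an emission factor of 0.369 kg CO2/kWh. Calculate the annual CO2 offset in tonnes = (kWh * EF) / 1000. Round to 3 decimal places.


CO2 offset in kg = generation * emission_factor
CO2 offset = 93403 * 0.369 = 34465.71 kg
Convert to tonnes:
  CO2 offset = 34465.71 / 1000 = 34.466 tonnes

34.466


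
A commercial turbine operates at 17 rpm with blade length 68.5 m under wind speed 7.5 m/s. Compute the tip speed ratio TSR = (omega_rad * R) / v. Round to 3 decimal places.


Convert rotational speed to rad/s:
  omega = 17 * 2 * pi / 60 = 1.7802 rad/s
Compute tip speed:
  v_tip = omega * R = 1.7802 * 68.5 = 121.946 m/s
Tip speed ratio:
  TSR = v_tip / v_wind = 121.946 / 7.5 = 16.259

16.259


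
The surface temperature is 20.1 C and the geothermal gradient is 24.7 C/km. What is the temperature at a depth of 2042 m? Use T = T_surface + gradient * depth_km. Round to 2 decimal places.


Convert depth to km: 2042 / 1000 = 2.042 km
Temperature increase = gradient * depth_km = 24.7 * 2.042 = 50.44 C
Temperature at depth = T_surface + delta_T = 20.1 + 50.44
T = 70.54 C

70.54


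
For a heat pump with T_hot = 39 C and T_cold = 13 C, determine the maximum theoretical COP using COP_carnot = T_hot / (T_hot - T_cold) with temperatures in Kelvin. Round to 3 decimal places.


Convert to Kelvin:
  T_hot = 39 + 273.15 = 312.15 K
  T_cold = 13 + 273.15 = 286.15 K
Apply Carnot COP formula:
  COP = T_hot_K / (T_hot_K - T_cold_K) = 312.15 / 26.0
  COP = 12.006

12.006


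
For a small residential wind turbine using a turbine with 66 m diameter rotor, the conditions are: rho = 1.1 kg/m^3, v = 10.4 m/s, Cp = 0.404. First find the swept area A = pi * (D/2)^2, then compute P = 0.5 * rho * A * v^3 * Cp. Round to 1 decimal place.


Step 1 -- Compute swept area:
  A = pi * (D/2)^2 = pi * (66/2)^2 = 3421.19 m^2
Step 2 -- Apply wind power equation:
  P = 0.5 * rho * A * v^3 * Cp
  v^3 = 10.4^3 = 1124.864
  P = 0.5 * 1.1 * 3421.19 * 1124.864 * 0.404
  P = 855109.7 W

855109.7


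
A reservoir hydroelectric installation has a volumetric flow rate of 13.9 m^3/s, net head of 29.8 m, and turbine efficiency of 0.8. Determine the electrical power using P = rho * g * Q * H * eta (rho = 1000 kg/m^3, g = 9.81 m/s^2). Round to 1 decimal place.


Apply the hydropower formula P = rho * g * Q * H * eta
rho * g = 1000 * 9.81 = 9810.0
P = 9810.0 * 13.9 * 29.8 * 0.8
P = 3250798.6 W

3250798.6


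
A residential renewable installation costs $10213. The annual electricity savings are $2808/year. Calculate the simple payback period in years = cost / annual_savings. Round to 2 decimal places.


Simple payback period = initial cost / annual savings
Payback = 10213 / 2808
Payback = 3.64 years

3.64


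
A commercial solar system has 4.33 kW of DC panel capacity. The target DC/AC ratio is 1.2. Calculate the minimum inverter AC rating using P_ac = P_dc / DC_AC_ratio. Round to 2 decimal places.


The inverter AC capacity is determined by the DC/AC ratio.
Given: P_dc = 4.33 kW, DC/AC ratio = 1.2
P_ac = P_dc / ratio = 4.33 / 1.2
P_ac = 3.61 kW

3.61


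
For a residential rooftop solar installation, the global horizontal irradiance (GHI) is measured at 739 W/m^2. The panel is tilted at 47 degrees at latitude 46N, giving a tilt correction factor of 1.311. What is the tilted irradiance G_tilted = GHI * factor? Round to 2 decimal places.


Identify the given values:
  GHI = 739 W/m^2, tilt correction factor = 1.311
Apply the formula G_tilted = GHI * factor:
  G_tilted = 739 * 1.311
  G_tilted = 968.83 W/m^2

968.83
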